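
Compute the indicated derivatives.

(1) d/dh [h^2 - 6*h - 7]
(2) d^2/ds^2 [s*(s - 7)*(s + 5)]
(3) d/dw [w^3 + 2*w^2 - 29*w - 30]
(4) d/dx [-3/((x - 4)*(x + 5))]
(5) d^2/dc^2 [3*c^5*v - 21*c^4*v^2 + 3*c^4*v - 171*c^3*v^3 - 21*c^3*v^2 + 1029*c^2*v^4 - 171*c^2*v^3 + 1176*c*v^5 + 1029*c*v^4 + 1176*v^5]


(1) = 2*h - 6
(2) = 6*s - 4
(3) = 3*w^2 + 4*w - 29
(4) = 3*(2*x + 1)/((x - 4)^2*(x + 5)^2)
(5) = 6*v*(10*c^3 - 42*c^2*v + 6*c^2 - 171*c*v^2 - 21*c*v + 343*v^3 - 57*v^2)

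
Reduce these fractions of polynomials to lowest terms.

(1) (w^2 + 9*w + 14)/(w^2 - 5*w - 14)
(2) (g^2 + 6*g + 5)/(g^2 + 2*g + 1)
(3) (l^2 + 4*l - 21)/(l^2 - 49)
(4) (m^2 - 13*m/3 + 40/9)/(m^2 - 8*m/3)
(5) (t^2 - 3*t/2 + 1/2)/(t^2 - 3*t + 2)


(1) = (w + 7)/(w - 7)
(2) = (g + 5)/(g + 1)
(3) = (l - 3)/(l - 7)
(4) = (3*m - 5)/(3*m)
(5) = (2*t - 1)/(2*t - 4)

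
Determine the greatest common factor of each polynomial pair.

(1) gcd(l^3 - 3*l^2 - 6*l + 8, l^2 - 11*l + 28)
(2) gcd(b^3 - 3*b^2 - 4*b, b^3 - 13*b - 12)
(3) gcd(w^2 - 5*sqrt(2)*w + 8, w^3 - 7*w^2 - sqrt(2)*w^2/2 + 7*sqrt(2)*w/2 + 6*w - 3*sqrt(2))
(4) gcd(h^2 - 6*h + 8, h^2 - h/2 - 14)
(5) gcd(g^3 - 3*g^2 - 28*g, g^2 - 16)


(1) = l - 4
(2) = gcd(b*(b - 4)*(b + 1), (b - 4)*(b + 1)*(b + 3)) = b^2 - 3*b - 4
(3) = gcd((w - 4*sqrt(2))*(w - sqrt(2)), (w - 6)*(w - 1)*(w - sqrt(2)/2)) = 1
(4) = h - 4
(5) = g + 4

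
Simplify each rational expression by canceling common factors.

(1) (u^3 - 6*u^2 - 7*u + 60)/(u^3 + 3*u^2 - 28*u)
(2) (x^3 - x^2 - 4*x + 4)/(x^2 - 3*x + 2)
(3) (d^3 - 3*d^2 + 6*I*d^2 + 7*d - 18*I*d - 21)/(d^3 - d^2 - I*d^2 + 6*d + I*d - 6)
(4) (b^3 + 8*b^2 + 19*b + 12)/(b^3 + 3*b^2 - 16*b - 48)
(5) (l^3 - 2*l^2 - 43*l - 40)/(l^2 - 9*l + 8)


(1) = (u^2 - 2*u - 15)/(u^2 + 7*u)
(2) = x + 2
(3) = (d^3 + d^2*(-3 + 6*I) + d*(7 - 18*I) - 21)/(d^3 + d^2*(-1 - I) + d*(6 + I) - 6)
(4) = (b + 1)/(b - 4)
(5) = (l^2 + 6*l + 5)/(l - 1)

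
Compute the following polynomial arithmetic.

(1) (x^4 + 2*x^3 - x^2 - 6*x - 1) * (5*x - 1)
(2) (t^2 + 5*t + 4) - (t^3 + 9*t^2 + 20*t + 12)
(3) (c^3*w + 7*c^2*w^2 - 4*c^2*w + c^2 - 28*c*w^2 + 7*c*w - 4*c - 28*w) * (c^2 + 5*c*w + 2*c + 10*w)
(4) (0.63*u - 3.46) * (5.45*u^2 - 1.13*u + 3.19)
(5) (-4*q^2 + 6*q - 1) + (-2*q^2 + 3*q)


(1) = 5*x^5 + 9*x^4 - 7*x^3 - 29*x^2 + x + 1
(2) = -t^3 - 8*t^2 - 15*t - 8
(3) = c^5*w + 12*c^4*w^2 - 2*c^4*w + c^4 + 35*c^3*w^3 - 24*c^3*w^2 + 4*c^3*w - 2*c^3 - 70*c^2*w^3 - 61*c^2*w^2 - 24*c^2*w - 8*c^2 - 280*c*w^3 - 70*c*w^2 - 96*c*w - 280*w^2
(4) = 3.4335*u^3 - 19.5689*u^2 + 5.9195*u - 11.0374
(5) = -6*q^2 + 9*q - 1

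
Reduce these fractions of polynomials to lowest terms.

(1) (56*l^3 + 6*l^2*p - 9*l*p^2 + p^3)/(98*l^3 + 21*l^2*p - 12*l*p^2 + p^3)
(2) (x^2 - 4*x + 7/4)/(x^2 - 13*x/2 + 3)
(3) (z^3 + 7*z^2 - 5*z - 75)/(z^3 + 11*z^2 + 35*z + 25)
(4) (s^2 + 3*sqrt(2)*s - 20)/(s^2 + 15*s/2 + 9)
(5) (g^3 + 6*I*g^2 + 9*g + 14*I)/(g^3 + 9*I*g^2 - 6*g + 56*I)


(1) = (-4*l + p)/(-7*l + p)
(2) = (2*x - 7)/(2*x - 12)
(3) = (z - 3)/(z + 1)
(4) = (2*s^2 + 6*sqrt(2)*s - 40)/(2*s^2 + 15*s + 18)
(5) = (g + I)/(g + 4*I)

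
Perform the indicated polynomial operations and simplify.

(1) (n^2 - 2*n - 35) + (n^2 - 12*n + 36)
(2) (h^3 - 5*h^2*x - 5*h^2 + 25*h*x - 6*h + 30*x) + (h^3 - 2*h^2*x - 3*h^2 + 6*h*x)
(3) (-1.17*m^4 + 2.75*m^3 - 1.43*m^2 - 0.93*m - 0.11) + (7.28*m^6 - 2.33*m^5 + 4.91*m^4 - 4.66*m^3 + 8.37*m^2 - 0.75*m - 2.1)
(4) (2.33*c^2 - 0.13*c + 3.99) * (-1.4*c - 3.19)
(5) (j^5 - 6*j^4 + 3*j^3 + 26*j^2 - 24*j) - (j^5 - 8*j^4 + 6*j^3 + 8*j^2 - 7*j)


(1) = 2*n^2 - 14*n + 1
(2) = 2*h^3 - 7*h^2*x - 8*h^2 + 31*h*x - 6*h + 30*x
(3) = 7.28*m^6 - 2.33*m^5 + 3.74*m^4 - 1.91*m^3 + 6.94*m^2 - 1.68*m - 2.21
(4) = -3.262*c^3 - 7.2507*c^2 - 5.1713*c - 12.7281
(5) = 2*j^4 - 3*j^3 + 18*j^2 - 17*j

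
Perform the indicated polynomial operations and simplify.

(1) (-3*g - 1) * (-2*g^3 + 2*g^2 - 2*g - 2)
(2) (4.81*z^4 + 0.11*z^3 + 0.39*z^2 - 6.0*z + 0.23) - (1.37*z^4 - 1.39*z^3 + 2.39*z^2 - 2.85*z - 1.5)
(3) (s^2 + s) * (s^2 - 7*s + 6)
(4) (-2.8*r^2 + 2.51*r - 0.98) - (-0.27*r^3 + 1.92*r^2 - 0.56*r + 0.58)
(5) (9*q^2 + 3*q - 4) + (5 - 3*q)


(1) = 6*g^4 - 4*g^3 + 4*g^2 + 8*g + 2
(2) = 3.44*z^4 + 1.5*z^3 - 2.0*z^2 - 3.15*z + 1.73
(3) = s^4 - 6*s^3 - s^2 + 6*s
(4) = 0.27*r^3 - 4.72*r^2 + 3.07*r - 1.56
(5) = 9*q^2 + 1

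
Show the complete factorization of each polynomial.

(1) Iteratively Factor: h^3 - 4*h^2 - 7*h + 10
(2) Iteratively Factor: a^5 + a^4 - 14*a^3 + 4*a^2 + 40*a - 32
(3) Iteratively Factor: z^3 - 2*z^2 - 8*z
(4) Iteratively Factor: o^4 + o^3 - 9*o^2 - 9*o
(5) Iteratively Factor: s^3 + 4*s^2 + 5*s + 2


(1) = (h + 2)*(h^2 - 6*h + 5) = (h - 1)*(h + 2)*(h - 5)
(2) = (a + 2)*(a^4 - a^3 - 12*a^2 + 28*a - 16) = (a - 2)*(a + 2)*(a^3 + a^2 - 10*a + 8) = (a - 2)*(a + 2)*(a + 4)*(a^2 - 3*a + 2) = (a - 2)^2*(a + 2)*(a + 4)*(a - 1)
(3) = (z - 4)*(z^2 + 2*z) = (z - 4)*(z + 2)*(z)
(4) = (o + 1)*(o^3 - 9*o) = o*(o + 1)*(o^2 - 9) = o*(o - 3)*(o + 1)*(o + 3)
(5) = (s + 2)*(s^2 + 2*s + 1) = (s + 1)*(s + 2)*(s + 1)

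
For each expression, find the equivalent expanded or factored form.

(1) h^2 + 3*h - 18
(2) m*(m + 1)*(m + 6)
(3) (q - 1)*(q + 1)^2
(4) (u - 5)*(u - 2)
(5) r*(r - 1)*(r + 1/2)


(1) = (h - 3)*(h + 6)
(2) = m^3 + 7*m^2 + 6*m
(3) = q^3 + q^2 - q - 1
(4) = u^2 - 7*u + 10
(5) = r^3 - r^2/2 - r/2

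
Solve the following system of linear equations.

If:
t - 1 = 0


Then:
t = 1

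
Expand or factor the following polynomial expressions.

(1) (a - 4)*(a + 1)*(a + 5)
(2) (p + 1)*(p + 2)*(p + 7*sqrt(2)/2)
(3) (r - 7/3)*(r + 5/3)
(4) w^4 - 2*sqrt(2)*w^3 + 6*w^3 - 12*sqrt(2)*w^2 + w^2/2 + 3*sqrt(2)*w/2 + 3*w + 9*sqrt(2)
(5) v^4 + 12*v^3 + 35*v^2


(1) = a^3 + 2*a^2 - 19*a - 20
(2) = p^3 + 3*p^2 + 7*sqrt(2)*p^2/2 + 2*p + 21*sqrt(2)*p/2 + 7*sqrt(2)
(3) = r^2 - 2*r/3 - 35/9
(4) = (w + 6)*(w - 3*sqrt(2)/2)*(w - sqrt(2))*(w + sqrt(2)/2)
(5) = v^2*(v + 5)*(v + 7)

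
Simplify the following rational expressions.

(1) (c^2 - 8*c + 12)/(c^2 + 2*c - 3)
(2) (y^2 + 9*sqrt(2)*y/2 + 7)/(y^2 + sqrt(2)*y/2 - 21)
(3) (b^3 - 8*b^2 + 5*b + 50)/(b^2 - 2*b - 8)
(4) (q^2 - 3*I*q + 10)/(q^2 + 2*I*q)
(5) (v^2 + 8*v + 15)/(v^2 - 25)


(1) = (c^2 - 8*c + 12)/(c^2 + 2*c - 3)
(2) = (4*y + 4*sqrt(2))/(4*y - 12*sqrt(2))
(3) = (b^2 - 10*b + 25)/(b - 4)
(4) = (q - 5*I)/q
(5) = (v + 3)/(v - 5)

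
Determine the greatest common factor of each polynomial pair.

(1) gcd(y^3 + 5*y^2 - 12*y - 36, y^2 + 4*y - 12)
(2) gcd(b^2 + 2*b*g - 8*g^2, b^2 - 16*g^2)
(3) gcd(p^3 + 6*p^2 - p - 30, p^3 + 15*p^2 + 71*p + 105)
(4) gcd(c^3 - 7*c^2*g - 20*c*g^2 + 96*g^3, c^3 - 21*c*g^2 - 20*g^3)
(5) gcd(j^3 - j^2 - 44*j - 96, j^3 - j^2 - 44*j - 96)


(1) = gcd((y - 3)*(y + 2)*(y + 6), (y - 2)*(y + 6)) = y + 6
(2) = b + 4*g
(3) = gcd((p - 2)*(p + 3)*(p + 5), (p + 3)*(p + 5)*(p + 7)) = p^2 + 8*p + 15
(4) = c + 4*g
(5) = j^3 - j^2 - 44*j - 96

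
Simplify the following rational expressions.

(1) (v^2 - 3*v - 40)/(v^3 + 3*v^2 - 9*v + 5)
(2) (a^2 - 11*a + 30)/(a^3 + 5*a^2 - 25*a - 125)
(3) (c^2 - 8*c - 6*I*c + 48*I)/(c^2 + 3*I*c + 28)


(1) = (v - 8)/(v^2 - 2*v + 1)
(2) = (a - 6)/(a^2 + 10*a + 25)
(3) = (c^2 + c*(-8 - 6*I) + 48*I)/(c^2 + 3*I*c + 28)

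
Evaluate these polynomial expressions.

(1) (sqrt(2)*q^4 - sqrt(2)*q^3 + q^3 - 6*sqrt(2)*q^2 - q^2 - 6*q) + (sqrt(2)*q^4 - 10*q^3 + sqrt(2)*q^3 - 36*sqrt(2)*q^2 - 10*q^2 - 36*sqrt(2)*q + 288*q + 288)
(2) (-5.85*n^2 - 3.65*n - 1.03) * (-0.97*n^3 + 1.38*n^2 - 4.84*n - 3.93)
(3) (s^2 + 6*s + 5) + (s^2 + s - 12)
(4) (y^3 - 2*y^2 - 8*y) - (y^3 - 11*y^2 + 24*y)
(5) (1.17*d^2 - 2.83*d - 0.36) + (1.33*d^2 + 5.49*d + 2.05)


(1) = 2*sqrt(2)*q^4 - 9*q^3 - 42*sqrt(2)*q^2 - 11*q^2 - 36*sqrt(2)*q + 282*q + 288
(2) = 5.6745*n^5 - 4.5325*n^4 + 24.2761*n^3 + 39.2351*n^2 + 19.3297*n + 4.0479
(3) = 2*s^2 + 7*s - 7
(4) = 9*y^2 - 32*y
(5) = 2.5*d^2 + 2.66*d + 1.69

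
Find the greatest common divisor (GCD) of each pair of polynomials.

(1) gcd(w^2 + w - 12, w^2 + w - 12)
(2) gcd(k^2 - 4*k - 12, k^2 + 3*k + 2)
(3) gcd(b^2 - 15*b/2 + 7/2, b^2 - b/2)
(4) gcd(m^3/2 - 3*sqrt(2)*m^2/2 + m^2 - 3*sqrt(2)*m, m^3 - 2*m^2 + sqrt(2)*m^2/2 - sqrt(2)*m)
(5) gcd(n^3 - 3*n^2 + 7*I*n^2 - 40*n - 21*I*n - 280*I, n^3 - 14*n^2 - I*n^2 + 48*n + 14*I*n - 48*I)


(1) = gcd((w - 3)*(w + 4), (w - 3)*(w + 4)) = w^2 + w - 12
(2) = k + 2
(3) = b - 1/2
(4) = m
(5) = gcd((n - 8)*(n + 5)*(n + 7*I), (n - 8)*(n - 6)*(n - I)) = n - 8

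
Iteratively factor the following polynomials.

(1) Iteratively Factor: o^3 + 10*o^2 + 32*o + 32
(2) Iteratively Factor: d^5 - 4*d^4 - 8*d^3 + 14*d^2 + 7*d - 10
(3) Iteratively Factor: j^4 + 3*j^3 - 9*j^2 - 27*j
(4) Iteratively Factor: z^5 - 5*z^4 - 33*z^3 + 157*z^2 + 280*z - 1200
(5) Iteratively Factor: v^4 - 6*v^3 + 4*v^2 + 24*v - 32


(1) = (o + 4)*(o^2 + 6*o + 8) = (o + 2)*(o + 4)*(o + 4)
(2) = (d - 1)*(d^4 - 3*d^3 - 11*d^2 + 3*d + 10) = (d - 1)*(d + 2)*(d^3 - 5*d^2 - d + 5) = (d - 1)^2*(d + 2)*(d^2 - 4*d - 5) = (d - 5)*(d - 1)^2*(d + 2)*(d + 1)
(3) = (j + 3)*(j^3 - 9*j) = (j + 3)^2*(j^2 - 3*j) = (j - 3)*(j + 3)^2*(j)
(4) = (z + 4)*(z^4 - 9*z^3 + 3*z^2 + 145*z - 300) = (z - 5)*(z + 4)*(z^3 - 4*z^2 - 17*z + 60) = (z - 5)^2*(z + 4)*(z^2 + z - 12) = (z - 5)^2*(z + 4)^2*(z - 3)
(5) = (v - 2)*(v^3 - 4*v^2 - 4*v + 16) = (v - 2)*(v + 2)*(v^2 - 6*v + 8) = (v - 4)*(v - 2)*(v + 2)*(v - 2)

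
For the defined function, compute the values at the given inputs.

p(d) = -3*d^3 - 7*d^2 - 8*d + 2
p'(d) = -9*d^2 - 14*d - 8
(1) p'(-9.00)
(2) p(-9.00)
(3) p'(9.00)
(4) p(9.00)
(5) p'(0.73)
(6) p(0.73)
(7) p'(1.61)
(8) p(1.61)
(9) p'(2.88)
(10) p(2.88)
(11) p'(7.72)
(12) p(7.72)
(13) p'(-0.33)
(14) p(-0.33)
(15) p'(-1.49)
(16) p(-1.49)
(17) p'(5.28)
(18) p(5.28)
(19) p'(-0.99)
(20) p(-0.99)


(1) = -611.00
(2) = 1694.00
(3) = -863.00
(4) = -2824.00
(5) = -23.02
(6) = -8.74
(7) = -53.87
(8) = -41.54
(9) = -122.97
(10) = -150.76
(11) = -652.47
(12) = -1857.25
(13) = -4.36
(14) = 3.99
(15) = -7.12
(16) = 8.30
(17) = -332.83
(18) = -676.98
(19) = -2.96
(20) = 5.97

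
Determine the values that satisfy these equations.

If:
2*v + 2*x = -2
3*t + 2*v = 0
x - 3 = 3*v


Then:
t = 2/3
v = -1
x = 0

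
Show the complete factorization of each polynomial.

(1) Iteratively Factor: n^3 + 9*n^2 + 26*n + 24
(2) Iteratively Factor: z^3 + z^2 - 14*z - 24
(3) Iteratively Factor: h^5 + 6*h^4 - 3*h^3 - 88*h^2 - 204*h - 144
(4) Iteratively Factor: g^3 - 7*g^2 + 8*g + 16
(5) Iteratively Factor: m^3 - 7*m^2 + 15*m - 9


(1) = (n + 4)*(n^2 + 5*n + 6) = (n + 2)*(n + 4)*(n + 3)
(2) = (z + 3)*(z^2 - 2*z - 8) = (z + 2)*(z + 3)*(z - 4)
(3) = (h + 2)*(h^4 + 4*h^3 - 11*h^2 - 66*h - 72) = (h + 2)*(h + 3)*(h^3 + h^2 - 14*h - 24) = (h - 4)*(h + 2)*(h + 3)*(h^2 + 5*h + 6) = (h - 4)*(h + 2)^2*(h + 3)*(h + 3)
(4) = (g - 4)*(g^2 - 3*g - 4) = (g - 4)*(g + 1)*(g - 4)
(5) = (m - 3)*(m^2 - 4*m + 3) = (m - 3)^2*(m - 1)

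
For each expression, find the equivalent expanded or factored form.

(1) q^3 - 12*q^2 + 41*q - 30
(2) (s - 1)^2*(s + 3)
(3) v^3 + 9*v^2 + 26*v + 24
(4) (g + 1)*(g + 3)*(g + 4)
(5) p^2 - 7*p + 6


(1) = (q - 6)*(q - 5)*(q - 1)
(2) = s^3 + s^2 - 5*s + 3
(3) = (v + 2)*(v + 3)*(v + 4)
(4) = g^3 + 8*g^2 + 19*g + 12
(5) = (p - 6)*(p - 1)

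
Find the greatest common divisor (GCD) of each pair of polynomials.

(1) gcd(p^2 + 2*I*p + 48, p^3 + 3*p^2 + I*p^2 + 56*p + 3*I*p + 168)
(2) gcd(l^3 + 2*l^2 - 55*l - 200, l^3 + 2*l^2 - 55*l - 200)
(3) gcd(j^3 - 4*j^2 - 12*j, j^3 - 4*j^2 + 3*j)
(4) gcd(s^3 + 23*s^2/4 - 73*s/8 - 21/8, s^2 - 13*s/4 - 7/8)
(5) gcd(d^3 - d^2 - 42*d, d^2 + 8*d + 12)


(1) = p + 8*I
(2) = gcd((l - 8)*(l + 5)^2, (l - 8)*(l + 5)^2) = l^3 + 2*l^2 - 55*l - 200
(3) = j
(4) = gcd((s - 3/2)*(s + 1/4)*(s + 7), (s - 7/2)*(s + 1/4)) = s + 1/4
(5) = d + 6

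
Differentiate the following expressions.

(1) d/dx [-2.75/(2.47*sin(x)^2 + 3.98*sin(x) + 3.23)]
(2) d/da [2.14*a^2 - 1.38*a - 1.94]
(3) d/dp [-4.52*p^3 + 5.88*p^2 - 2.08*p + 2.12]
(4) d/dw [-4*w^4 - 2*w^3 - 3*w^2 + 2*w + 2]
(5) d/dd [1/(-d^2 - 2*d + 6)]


(1) = (13.585*sin(x) + 10.945)*cos(x)/(2.47*sin(x)^2 + 3.98*sin(x) + 3.23)^2
(2) = 4.28*a - 1.38
(3) = -13.56*p^2 + 11.76*p - 2.08
(4) = -16*w^3 - 6*w^2 - 6*w + 2
(5) = 2*(d + 1)/(d^2 + 2*d - 6)^2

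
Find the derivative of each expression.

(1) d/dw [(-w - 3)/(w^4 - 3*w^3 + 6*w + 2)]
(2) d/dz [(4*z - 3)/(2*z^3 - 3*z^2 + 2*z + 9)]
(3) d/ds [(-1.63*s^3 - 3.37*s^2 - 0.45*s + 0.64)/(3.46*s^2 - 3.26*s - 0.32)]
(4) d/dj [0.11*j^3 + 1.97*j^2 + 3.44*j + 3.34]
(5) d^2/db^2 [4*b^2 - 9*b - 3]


(1) = (-w^4 + 3*w^3 - 6*w + (w + 3)*(4*w^3 - 9*w^2 + 6) - 2)/(w^4 - 3*w^3 + 6*w + 2)^2
(2) = 2*(-8*z^3 + 15*z^2 - 9*z + 21)/(4*z^6 - 12*z^5 + 17*z^4 + 24*z^3 - 50*z^2 + 36*z + 81)
(3) = (-5.6398*s^4 + 10.6276*s^3 + 14.108*s^2 - 2.272*s + 2.2304)/(11.9716*s^4 - 22.5592*s^3 + 8.4132*s^2 + 2.0864*s + 0.1024)
(4) = 0.33*j^2 + 3.94*j + 3.44
(5) = 8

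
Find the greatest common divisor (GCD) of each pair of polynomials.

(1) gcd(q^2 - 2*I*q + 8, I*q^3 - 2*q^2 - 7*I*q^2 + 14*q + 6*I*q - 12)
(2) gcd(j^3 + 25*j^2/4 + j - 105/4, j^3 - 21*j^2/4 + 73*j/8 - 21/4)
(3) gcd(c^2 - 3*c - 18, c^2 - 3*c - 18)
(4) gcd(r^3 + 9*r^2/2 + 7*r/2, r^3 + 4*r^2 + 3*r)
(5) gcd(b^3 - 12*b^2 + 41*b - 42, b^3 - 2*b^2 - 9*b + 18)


(1) = q + 2*I
(2) = gcd((j - 7/4)*(j + 3)*(j + 5), (j - 2)*(j - 7/4)*(j - 3/2)) = j - 7/4
(3) = c^2 - 3*c - 18
(4) = gcd(r*(r + 1)*(r + 7/2), r*(r + 1)*(r + 3)) = r^2 + r
(5) = gcd((b - 7)*(b - 3)*(b - 2), (b - 3)*(b - 2)*(b + 3)) = b^2 - 5*b + 6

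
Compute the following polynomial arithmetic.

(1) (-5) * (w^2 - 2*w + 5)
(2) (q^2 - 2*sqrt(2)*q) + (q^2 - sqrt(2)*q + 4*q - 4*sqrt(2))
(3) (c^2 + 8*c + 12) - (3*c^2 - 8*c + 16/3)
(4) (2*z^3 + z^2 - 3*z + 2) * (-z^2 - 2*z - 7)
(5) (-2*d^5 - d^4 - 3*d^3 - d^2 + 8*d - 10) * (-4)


(1) = -5*w^2 + 10*w - 25
(2) = 2*q^2 - 3*sqrt(2)*q + 4*q - 4*sqrt(2)
(3) = -2*c^2 + 16*c + 20/3
(4) = -2*z^5 - 5*z^4 - 13*z^3 - 3*z^2 + 17*z - 14
(5) = 8*d^5 + 4*d^4 + 12*d^3 + 4*d^2 - 32*d + 40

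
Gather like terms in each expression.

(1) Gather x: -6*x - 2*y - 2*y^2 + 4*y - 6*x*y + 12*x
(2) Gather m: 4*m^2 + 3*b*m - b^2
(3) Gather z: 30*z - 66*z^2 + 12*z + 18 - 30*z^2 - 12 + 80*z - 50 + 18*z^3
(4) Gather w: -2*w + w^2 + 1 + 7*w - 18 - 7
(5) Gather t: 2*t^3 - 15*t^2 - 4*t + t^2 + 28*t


(1) = x*(6 - 6*y) - 2*y^2 + 2*y
(2) = -b^2 + 3*b*m + 4*m^2
(3) = 18*z^3 - 96*z^2 + 122*z - 44
(4) = w^2 + 5*w - 24
(5) = 2*t^3 - 14*t^2 + 24*t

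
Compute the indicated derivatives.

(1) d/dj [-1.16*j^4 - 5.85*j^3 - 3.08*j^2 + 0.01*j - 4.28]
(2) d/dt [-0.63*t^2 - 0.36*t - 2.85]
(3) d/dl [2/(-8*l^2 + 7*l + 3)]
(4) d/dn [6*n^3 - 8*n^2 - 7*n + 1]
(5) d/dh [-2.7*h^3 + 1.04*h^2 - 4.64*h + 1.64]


(1) = -4.64*j^3 - 17.55*j^2 - 6.16*j + 0.01
(2) = -1.26*t - 0.36
(3) = 2*(16*l - 7)/(-8*l^2 + 7*l + 3)^2
(4) = 18*n^2 - 16*n - 7
(5) = -8.1*h^2 + 2.08*h - 4.64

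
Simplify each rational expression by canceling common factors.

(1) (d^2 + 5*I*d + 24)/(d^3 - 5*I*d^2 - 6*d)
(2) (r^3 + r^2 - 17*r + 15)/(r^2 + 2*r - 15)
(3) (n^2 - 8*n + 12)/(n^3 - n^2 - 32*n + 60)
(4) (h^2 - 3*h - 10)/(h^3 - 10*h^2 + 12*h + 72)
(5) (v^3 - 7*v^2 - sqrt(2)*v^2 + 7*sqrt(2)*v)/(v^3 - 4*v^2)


(1) = (d + 8*I)/(d^2 - 2*I*d)
(2) = r - 1
(3) = (n - 6)/(n^2 + n - 30)
(4) = (h - 5)/(h^2 - 12*h + 36)
(5) = (v^2 + v*(-7 - sqrt(2)) + 7*sqrt(2))/(v^2 - 4*v)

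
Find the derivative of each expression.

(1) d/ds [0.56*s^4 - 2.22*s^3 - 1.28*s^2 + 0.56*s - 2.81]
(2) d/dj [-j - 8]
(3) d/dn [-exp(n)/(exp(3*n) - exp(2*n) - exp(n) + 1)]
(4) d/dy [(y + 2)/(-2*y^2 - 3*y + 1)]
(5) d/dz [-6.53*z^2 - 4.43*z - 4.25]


(1) = 2.24*s^3 - 6.66*s^2 - 2.56*s + 0.56
(2) = -1
(3) = (2*exp(2*n) + exp(n) + 1)*exp(n)/(exp(5*n) - exp(4*n) - 2*exp(3*n) + 2*exp(2*n) + exp(n) - 1)
(4) = (-2*y^2 - 3*y + (y + 2)*(4*y + 3) + 1)/(2*y^2 + 3*y - 1)^2
(5) = -13.06*z - 4.43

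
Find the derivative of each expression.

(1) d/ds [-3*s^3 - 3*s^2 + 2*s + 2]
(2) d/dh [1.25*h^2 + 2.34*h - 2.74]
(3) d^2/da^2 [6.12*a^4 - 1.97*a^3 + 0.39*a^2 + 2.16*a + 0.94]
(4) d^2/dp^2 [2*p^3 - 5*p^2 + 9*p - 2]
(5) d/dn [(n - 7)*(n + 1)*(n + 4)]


(1) = -9*s^2 - 6*s + 2
(2) = 2.5*h + 2.34
(3) = 73.44*a^2 - 11.82*a + 0.78
(4) = 12*p - 10
(5) = 3*n^2 - 4*n - 31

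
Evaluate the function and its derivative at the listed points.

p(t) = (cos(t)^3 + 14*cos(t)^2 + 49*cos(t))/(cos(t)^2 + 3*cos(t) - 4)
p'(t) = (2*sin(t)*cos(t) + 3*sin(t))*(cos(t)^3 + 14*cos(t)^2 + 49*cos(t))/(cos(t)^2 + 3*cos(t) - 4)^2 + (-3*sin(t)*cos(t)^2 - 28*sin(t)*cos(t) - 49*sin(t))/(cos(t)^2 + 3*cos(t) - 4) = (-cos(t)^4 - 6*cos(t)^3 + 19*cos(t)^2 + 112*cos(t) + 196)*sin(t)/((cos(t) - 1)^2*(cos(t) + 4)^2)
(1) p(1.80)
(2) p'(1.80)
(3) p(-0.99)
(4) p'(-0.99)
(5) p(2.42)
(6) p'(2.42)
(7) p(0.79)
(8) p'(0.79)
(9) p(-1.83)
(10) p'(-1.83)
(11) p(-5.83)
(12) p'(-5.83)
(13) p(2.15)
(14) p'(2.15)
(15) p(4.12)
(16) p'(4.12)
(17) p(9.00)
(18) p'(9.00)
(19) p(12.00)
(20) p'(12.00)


(1) = 2.25
(2) = 7.80
(3) = -15.23
(4) = -51.99
(5) = 5.15
(6) = 2.55
(7) = -29.99
(8) = 103.19
(9) = 2.48
(10) = -7.37
(11) = -113.44
(12) = 549.70
(13) = 4.27
(14) = 4.14
(15) = 4.32
(16) = -4.05
(17) = 5.72
(18) = 1.34
(19) = -68.64
(20) = -281.32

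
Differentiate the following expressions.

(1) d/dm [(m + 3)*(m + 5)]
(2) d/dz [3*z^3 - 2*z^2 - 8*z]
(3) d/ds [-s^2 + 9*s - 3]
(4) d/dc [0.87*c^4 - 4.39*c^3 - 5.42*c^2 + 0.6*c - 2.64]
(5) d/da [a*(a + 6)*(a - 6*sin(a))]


(1) = 2*m + 8
(2) = 9*z^2 - 4*z - 8
(3) = 9 - 2*s
(4) = 3.48*c^3 - 13.17*c^2 - 10.84*c + 0.6
(5) = -a*(a + 6)*(6*cos(a) - 1) + a*(a - 6*sin(a)) + (a + 6)*(a - 6*sin(a))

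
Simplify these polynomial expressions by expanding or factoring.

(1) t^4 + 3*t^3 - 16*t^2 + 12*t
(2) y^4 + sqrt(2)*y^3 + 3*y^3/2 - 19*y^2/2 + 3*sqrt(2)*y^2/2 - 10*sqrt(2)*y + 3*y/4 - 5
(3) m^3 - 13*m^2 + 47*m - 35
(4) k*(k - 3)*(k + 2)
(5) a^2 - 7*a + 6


(1) = t*(t - 2)*(t - 1)*(t + 6)
(2) = (y - 5/2)*(y + 4)*(y + sqrt(2)/2)^2
(3) = (m - 7)*(m - 5)*(m - 1)
(4) = k^3 - k^2 - 6*k
(5) = (a - 6)*(a - 1)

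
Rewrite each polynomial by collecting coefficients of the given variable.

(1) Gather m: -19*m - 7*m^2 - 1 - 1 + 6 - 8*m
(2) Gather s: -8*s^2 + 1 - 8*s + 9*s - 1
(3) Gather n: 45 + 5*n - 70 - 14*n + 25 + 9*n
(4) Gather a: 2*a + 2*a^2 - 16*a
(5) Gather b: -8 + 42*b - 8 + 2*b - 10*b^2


(1) = -7*m^2 - 27*m + 4
(2) = -8*s^2 + s
(3) = 0
(4) = 2*a^2 - 14*a
(5) = -10*b^2 + 44*b - 16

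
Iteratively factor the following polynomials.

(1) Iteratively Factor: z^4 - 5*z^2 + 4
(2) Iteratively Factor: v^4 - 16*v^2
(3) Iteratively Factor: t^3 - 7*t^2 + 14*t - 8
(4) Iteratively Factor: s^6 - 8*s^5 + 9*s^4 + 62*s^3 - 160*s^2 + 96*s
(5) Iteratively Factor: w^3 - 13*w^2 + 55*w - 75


(1) = (z - 2)*(z^3 + 2*z^2 - z - 2) = (z - 2)*(z + 1)*(z^2 + z - 2) = (z - 2)*(z + 1)*(z + 2)*(z - 1)
(2) = (v)*(v^3 - 16*v) = v^2*(v^2 - 16) = v^2*(v - 4)*(v + 4)
(3) = (t - 4)*(t^2 - 3*t + 2) = (t - 4)*(t - 2)*(t - 1)
(4) = (s - 4)*(s^5 - 4*s^4 - 7*s^3 + 34*s^2 - 24*s) = (s - 4)*(s - 2)*(s^4 - 2*s^3 - 11*s^2 + 12*s) = s*(s - 4)*(s - 2)*(s^3 - 2*s^2 - 11*s + 12) = s*(s - 4)*(s - 2)*(s + 3)*(s^2 - 5*s + 4) = s*(s - 4)*(s - 2)*(s - 1)*(s + 3)*(s - 4)
(5) = (w - 5)*(w^2 - 8*w + 15) = (w - 5)^2*(w - 3)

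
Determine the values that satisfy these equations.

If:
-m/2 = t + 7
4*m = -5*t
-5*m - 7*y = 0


Then:
m = 70/3
t = -56/3
y = -50/3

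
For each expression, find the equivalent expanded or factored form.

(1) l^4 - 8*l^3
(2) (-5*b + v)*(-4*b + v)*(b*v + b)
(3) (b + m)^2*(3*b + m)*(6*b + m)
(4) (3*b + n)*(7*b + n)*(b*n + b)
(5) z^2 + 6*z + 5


(1) = l^3*(l - 8)
(2) = 20*b^3*v + 20*b^3 - 9*b^2*v^2 - 9*b^2*v + b*v^3 + b*v^2
(3) = 18*b^4 + 45*b^3*m + 37*b^2*m^2 + 11*b*m^3 + m^4
(4) = 21*b^3*n + 21*b^3 + 10*b^2*n^2 + 10*b^2*n + b*n^3 + b*n^2
(5) = (z + 1)*(z + 5)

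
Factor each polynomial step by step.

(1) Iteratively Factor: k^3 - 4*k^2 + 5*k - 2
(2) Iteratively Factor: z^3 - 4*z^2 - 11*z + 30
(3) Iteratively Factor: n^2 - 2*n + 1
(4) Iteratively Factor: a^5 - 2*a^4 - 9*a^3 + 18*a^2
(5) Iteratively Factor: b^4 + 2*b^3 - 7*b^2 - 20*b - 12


(1) = (k - 2)*(k^2 - 2*k + 1) = (k - 2)*(k - 1)*(k - 1)
(2) = (z - 2)*(z^2 - 2*z - 15) = (z - 5)*(z - 2)*(z + 3)
(3) = (n - 1)*(n - 1)
(4) = (a)*(a^4 - 2*a^3 - 9*a^2 + 18*a) = a*(a - 3)*(a^3 + a^2 - 6*a) = a^2*(a - 3)*(a^2 + a - 6) = a^2*(a - 3)*(a - 2)*(a + 3)
(5) = (b + 2)*(b^3 - 7*b - 6) = (b - 3)*(b + 2)*(b^2 + 3*b + 2) = (b - 3)*(b + 1)*(b + 2)*(b + 2)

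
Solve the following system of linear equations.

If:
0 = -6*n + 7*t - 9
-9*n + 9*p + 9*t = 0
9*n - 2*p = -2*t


Then:
n = -36/73
p = -99/73
t = 63/73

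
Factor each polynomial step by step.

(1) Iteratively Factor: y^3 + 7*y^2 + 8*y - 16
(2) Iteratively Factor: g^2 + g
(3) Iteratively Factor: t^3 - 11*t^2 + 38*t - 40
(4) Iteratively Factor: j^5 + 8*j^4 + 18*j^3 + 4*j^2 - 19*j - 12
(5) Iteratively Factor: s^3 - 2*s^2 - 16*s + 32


(1) = (y + 4)*(y^2 + 3*y - 4) = (y - 1)*(y + 4)*(y + 4)
(2) = (g)*(g + 1)
(3) = (t - 4)*(t^2 - 7*t + 10) = (t - 5)*(t - 4)*(t - 2)
(4) = (j + 1)*(j^4 + 7*j^3 + 11*j^2 - 7*j - 12) = (j + 1)*(j + 3)*(j^3 + 4*j^2 - j - 4) = (j - 1)*(j + 1)*(j + 3)*(j^2 + 5*j + 4) = (j - 1)*(j + 1)^2*(j + 3)*(j + 4)
(5) = (s - 4)*(s^2 + 2*s - 8) = (s - 4)*(s + 4)*(s - 2)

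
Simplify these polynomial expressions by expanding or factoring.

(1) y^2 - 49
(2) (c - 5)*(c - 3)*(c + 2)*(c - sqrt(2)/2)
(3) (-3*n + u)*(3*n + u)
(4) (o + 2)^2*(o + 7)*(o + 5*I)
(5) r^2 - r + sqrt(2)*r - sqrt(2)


(1) = (y - 7)*(y + 7)
(2) = c^4 - 6*c^3 - sqrt(2)*c^3/2 - c^2 + 3*sqrt(2)*c^2 + sqrt(2)*c/2 + 30*c - 15*sqrt(2)
(3) = -9*n^2 + u^2
(4) = o^4 + 11*o^3 + 5*I*o^3 + 32*o^2 + 55*I*o^2 + 28*o + 160*I*o + 140*I
(5) = (r - 1)*(r + sqrt(2))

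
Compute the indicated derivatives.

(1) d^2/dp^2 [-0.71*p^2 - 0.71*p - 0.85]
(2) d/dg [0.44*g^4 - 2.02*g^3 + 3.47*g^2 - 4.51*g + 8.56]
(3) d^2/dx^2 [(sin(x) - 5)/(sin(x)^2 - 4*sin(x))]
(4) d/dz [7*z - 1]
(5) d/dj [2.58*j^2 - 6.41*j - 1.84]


(1) = -1.42000000000000
(2) = 1.76*g^3 - 6.06*g^2 + 6.94*g - 4.51
(3) = (-9*sin(x)^2 + 16*sin(x) + 50/sin(x) + 163/(2*sin(x)^2) + 12*sin(3*x)/sin(x)^3 + sin(5*x)/(2*sin(x)^3) - 160/sin(x)^3)/(sin(x) - 4)^3
(4) = 7
(5) = 5.16*j - 6.41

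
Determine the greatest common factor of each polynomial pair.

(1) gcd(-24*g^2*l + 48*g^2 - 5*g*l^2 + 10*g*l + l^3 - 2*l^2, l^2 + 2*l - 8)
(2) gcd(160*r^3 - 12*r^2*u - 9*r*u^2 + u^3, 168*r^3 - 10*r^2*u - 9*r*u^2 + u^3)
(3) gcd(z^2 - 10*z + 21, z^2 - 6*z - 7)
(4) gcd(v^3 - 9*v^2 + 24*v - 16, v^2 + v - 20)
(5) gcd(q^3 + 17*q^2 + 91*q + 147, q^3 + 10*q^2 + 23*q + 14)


(1) = gcd((-8*g + l)*(3*g + l)*(l - 2), (l - 2)*(l + 4)) = l - 2
(2) = 4*r + u
(3) = z - 7
(4) = v - 4
(5) = gcd((q + 3)*(q + 7)^2, (q + 1)*(q + 2)*(q + 7)) = q + 7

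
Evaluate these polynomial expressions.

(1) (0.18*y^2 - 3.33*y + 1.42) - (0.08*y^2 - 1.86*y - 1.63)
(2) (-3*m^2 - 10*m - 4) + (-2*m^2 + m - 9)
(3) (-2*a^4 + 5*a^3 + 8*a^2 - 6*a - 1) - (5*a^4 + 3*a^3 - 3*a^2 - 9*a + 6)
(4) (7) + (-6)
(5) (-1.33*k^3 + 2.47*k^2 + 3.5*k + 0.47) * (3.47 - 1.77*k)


(1) = 0.1*y^2 - 1.47*y + 3.05
(2) = -5*m^2 - 9*m - 13
(3) = -7*a^4 + 2*a^3 + 11*a^2 + 3*a - 7
(4) = 1
(5) = 2.3541*k^4 - 8.987*k^3 + 2.3759*k^2 + 11.3131*k + 1.6309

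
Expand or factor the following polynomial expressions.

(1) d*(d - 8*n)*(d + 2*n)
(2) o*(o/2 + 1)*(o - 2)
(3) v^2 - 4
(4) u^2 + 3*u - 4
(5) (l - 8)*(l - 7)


(1) = d^3 - 6*d^2*n - 16*d*n^2
(2) = o^3/2 - 2*o
(3) = (v - 2)*(v + 2)
(4) = (u - 1)*(u + 4)
(5) = l^2 - 15*l + 56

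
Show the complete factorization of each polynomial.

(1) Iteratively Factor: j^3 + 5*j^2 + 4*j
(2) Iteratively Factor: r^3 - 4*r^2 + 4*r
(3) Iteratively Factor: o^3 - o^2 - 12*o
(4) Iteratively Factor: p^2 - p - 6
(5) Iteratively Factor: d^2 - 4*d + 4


(1) = (j + 4)*(j^2 + j) = j*(j + 4)*(j + 1)
(2) = (r)*(r^2 - 4*r + 4) = r*(r - 2)*(r - 2)
(3) = (o + 3)*(o^2 - 4*o) = o*(o + 3)*(o - 4)
(4) = (p - 3)*(p + 2)
(5) = (d - 2)*(d - 2)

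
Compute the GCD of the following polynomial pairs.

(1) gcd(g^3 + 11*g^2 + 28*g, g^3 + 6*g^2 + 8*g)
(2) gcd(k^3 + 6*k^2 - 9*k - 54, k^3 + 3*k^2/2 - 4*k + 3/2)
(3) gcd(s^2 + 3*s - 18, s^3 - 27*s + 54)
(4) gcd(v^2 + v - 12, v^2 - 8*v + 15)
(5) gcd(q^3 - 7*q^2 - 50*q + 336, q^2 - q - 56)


(1) = gcd(g*(g + 4)*(g + 7), g*(g + 2)*(g + 4)) = g^2 + 4*g
(2) = gcd((k - 3)*(k + 3)*(k + 6), (k - 1)*(k - 1/2)*(k + 3)) = k + 3
(3) = gcd((s - 3)*(s + 6), (s - 3)^2*(s + 6)) = s^2 + 3*s - 18
(4) = gcd((v - 3)*(v + 4), (v - 5)*(v - 3)) = v - 3
(5) = gcd((q - 8)*(q - 6)*(q + 7), (q - 8)*(q + 7)) = q^2 - q - 56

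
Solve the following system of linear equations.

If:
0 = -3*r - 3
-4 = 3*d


Then:
d = -4/3
r = -1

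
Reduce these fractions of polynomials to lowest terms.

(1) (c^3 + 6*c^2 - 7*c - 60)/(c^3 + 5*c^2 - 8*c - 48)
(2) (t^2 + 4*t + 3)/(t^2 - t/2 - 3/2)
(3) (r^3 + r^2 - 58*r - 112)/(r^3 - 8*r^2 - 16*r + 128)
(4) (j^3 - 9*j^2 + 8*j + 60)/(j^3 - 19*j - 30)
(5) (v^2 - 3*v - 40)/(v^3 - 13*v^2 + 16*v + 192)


(1) = (c + 5)/(c + 4)
(2) = (2*t + 6)/(2*t - 3)
(3) = (r^2 + 9*r + 14)/(r^2 - 16)
(4) = (j - 6)/(j + 3)
(5) = (v + 5)/(v^2 - 5*v - 24)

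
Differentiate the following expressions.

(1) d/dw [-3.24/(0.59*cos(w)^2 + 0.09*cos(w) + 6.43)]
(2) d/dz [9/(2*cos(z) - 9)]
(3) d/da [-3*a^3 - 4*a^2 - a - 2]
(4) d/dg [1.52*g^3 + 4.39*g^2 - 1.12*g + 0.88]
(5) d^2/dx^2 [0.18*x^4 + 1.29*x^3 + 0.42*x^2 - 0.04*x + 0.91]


(1) = -(3.8232*cos(w) + 0.2916)*sin(w)/(0.59*cos(w)^2 + 0.09*cos(w) + 6.43)^2
(2) = 18*sin(z)/(2*cos(z) - 9)^2
(3) = -9*a^2 - 8*a - 1
(4) = 4.56*g^2 + 8.78*g - 1.12
(5) = 2.16*x^2 + 7.74*x + 0.84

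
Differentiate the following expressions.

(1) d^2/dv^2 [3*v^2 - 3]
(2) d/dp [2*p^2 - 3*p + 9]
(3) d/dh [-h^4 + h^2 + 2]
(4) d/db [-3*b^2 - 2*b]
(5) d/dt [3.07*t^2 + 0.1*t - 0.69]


(1) = 6
(2) = 4*p - 3
(3) = -4*h^3 + 2*h
(4) = -6*b - 2
(5) = 6.14*t + 0.1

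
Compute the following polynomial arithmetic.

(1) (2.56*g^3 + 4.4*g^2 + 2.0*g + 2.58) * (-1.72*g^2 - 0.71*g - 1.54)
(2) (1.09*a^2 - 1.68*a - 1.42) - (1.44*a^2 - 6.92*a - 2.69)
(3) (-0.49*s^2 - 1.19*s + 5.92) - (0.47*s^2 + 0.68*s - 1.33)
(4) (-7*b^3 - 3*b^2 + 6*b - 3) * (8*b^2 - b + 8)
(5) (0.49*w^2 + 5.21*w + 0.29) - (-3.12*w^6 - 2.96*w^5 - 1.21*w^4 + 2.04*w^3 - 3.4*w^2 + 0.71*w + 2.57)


(1) = -4.4032*g^5 - 9.3856*g^4 - 10.5064*g^3 - 12.6336*g^2 - 4.9118*g - 3.9732
(2) = -0.35*a^2 + 5.24*a + 1.27
(3) = -0.96*s^2 - 1.87*s + 7.25
(4) = -56*b^5 - 17*b^4 - 5*b^3 - 54*b^2 + 51*b - 24
(5) = 3.12*w^6 + 2.96*w^5 + 1.21*w^4 - 2.04*w^3 + 3.89*w^2 + 4.5*w - 2.28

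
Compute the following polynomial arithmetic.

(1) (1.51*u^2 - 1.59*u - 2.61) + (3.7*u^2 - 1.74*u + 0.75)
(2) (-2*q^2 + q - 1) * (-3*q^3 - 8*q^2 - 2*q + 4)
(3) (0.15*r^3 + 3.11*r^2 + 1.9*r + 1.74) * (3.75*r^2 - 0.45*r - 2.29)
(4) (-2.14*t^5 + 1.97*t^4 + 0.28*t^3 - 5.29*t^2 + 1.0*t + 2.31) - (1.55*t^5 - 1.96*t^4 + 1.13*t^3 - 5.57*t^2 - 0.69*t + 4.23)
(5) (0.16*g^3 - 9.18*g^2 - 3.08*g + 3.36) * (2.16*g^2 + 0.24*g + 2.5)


(1) = 5.21*u^2 - 3.33*u - 1.86
(2) = 6*q^5 + 13*q^4 - q^3 - 2*q^2 + 6*q - 4
(3) = 0.5625*r^5 + 11.595*r^4 + 5.382*r^3 - 1.4519*r^2 - 5.134*r - 3.9846
(4) = -3.69*t^5 + 3.93*t^4 - 0.85*t^3 + 0.28*t^2 + 1.69*t - 1.92
(5) = 0.3456*g^5 - 19.7904*g^4 - 8.456*g^3 - 16.4316*g^2 - 6.8936*g + 8.4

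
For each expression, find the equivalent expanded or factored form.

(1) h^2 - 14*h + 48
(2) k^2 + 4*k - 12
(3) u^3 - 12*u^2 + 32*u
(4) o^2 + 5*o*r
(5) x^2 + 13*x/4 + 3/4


(1) = (h - 8)*(h - 6)
(2) = (k - 2)*(k + 6)
(3) = u*(u - 8)*(u - 4)
(4) = o*(o + 5*r)
(5) = (x + 1/4)*(x + 3)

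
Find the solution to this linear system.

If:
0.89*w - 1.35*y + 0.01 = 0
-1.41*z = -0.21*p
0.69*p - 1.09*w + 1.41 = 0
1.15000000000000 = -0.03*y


Then:
p = -93.92
w = -58.16
y = -38.33
z = -13.99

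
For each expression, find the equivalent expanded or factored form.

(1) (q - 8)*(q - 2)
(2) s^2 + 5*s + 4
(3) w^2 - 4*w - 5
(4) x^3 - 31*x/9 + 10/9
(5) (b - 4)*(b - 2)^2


(1) = q^2 - 10*q + 16
(2) = (s + 1)*(s + 4)
(3) = (w - 5)*(w + 1)
(4) = (x - 5/3)*(x - 1/3)*(x + 2)
(5) = b^3 - 8*b^2 + 20*b - 16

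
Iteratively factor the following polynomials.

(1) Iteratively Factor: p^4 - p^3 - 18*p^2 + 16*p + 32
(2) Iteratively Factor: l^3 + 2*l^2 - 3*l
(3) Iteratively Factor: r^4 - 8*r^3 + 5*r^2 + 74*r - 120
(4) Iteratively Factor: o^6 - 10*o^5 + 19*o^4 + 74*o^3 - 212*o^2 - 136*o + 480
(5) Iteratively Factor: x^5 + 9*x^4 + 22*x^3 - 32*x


(1) = (p - 4)*(p^3 + 3*p^2 - 6*p - 8) = (p - 4)*(p + 4)*(p^2 - p - 2) = (p - 4)*(p - 2)*(p + 4)*(p + 1)
(2) = (l + 3)*(l^2 - l) = (l - 1)*(l + 3)*(l)
(3) = (r - 4)*(r^3 - 4*r^2 - 11*r + 30) = (r - 4)*(r + 3)*(r^2 - 7*r + 10) = (r - 5)*(r - 4)*(r + 3)*(r - 2)
(4) = (o - 4)*(o^5 - 6*o^4 - 5*o^3 + 54*o^2 + 4*o - 120) = (o - 5)*(o - 4)*(o^4 - o^3 - 10*o^2 + 4*o + 24) = (o - 5)*(o - 4)*(o + 2)*(o^3 - 3*o^2 - 4*o + 12) = (o - 5)*(o - 4)*(o - 2)*(o + 2)*(o^2 - o - 6) = (o - 5)*(o - 4)*(o - 3)*(o - 2)*(o + 2)*(o + 2)
(5) = (x - 1)*(x^4 + 10*x^3 + 32*x^2 + 32*x) = (x - 1)*(x + 4)*(x^3 + 6*x^2 + 8*x) = (x - 1)*(x + 2)*(x + 4)*(x^2 + 4*x) = x*(x - 1)*(x + 2)*(x + 4)*(x + 4)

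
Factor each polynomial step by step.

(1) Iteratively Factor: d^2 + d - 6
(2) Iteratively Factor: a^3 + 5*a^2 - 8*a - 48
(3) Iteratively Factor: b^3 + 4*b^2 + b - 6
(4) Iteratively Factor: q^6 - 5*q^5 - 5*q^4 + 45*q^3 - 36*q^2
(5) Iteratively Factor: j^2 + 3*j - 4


(1) = (d + 3)*(d - 2)
(2) = (a + 4)*(a^2 + a - 12) = (a + 4)^2*(a - 3)
(3) = (b - 1)*(b^2 + 5*b + 6) = (b - 1)*(b + 3)*(b + 2)
(4) = (q + 3)*(q^5 - 8*q^4 + 19*q^3 - 12*q^2) = (q - 3)*(q + 3)*(q^4 - 5*q^3 + 4*q^2) = (q - 3)*(q - 1)*(q + 3)*(q^3 - 4*q^2) = q*(q - 3)*(q - 1)*(q + 3)*(q^2 - 4*q) = q*(q - 4)*(q - 3)*(q - 1)*(q + 3)*(q)
(5) = (j + 4)*(j - 1)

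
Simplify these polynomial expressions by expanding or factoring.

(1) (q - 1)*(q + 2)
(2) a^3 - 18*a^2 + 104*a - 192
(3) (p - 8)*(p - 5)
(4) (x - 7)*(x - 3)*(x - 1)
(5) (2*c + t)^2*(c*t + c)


(1) = q^2 + q - 2
(2) = (a - 8)*(a - 6)*(a - 4)
(3) = p^2 - 13*p + 40
(4) = x^3 - 11*x^2 + 31*x - 21
(5) = 4*c^3*t + 4*c^3 + 4*c^2*t^2 + 4*c^2*t + c*t^3 + c*t^2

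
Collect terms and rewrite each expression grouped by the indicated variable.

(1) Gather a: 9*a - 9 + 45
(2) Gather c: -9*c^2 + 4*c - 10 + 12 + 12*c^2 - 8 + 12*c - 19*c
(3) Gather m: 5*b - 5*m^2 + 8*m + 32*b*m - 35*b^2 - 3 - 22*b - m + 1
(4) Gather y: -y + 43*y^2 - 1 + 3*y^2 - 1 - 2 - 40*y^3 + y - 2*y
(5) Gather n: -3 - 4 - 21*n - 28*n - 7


(1) = 9*a + 36
(2) = 3*c^2 - 3*c - 6
(3) = -35*b^2 - 17*b - 5*m^2 + m*(32*b + 7) - 2
(4) = -40*y^3 + 46*y^2 - 2*y - 4
(5) = -49*n - 14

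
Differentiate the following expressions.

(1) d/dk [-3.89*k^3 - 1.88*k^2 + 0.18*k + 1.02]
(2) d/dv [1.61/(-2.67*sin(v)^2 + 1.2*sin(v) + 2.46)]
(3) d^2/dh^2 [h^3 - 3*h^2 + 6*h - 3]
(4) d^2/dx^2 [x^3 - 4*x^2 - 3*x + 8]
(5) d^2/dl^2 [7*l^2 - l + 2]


(1) = -11.67*k^2 - 3.76*k + 0.18
(2) = (8.5974*sin(v) - 1.932)*cos(v)/(-2.67*sin(v)^2 + 1.2*sin(v) + 2.46)^2
(3) = 6*h - 6
(4) = 6*x - 8
(5) = 14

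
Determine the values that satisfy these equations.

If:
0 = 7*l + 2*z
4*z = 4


Then:
l = -2/7
z = 1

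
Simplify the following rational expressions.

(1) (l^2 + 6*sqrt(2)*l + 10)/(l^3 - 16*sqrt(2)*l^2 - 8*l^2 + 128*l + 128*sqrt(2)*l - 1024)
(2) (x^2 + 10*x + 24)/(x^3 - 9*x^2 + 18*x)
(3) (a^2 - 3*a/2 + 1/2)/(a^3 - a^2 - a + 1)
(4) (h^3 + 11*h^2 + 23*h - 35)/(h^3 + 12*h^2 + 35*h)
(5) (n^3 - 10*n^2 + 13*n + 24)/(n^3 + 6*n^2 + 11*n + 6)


(1) = (l^2 + 6*sqrt(2)*l + 10)/(l^3 + l^2*(-16*sqrt(2) - 8) + l*(128 + 128*sqrt(2)) - 1024)
(2) = (x^2 + 10*x + 24)/(x^3 - 9*x^2 + 18*x)
(3) = (2*a - 1)/(2*a^2 - 2)
(4) = (h - 1)/h
(5) = (n^2 - 11*n + 24)/(n^2 + 5*n + 6)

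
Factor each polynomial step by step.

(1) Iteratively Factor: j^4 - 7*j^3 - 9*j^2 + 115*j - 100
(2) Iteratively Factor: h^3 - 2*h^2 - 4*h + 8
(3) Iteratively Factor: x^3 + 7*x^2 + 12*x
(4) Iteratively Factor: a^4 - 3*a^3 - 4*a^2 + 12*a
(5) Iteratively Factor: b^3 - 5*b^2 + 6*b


(1) = (j - 5)*(j^3 - 2*j^2 - 19*j + 20) = (j - 5)*(j - 1)*(j^2 - j - 20) = (j - 5)^2*(j - 1)*(j + 4)
(2) = (h - 2)*(h^2 - 4) = (h - 2)*(h + 2)*(h - 2)
(3) = (x + 4)*(x^2 + 3*x) = x*(x + 4)*(x + 3)
(4) = (a - 2)*(a^3 - a^2 - 6*a) = a*(a - 2)*(a^2 - a - 6) = a*(a - 3)*(a - 2)*(a + 2)
(5) = (b - 2)*(b^2 - 3*b) = (b - 3)*(b - 2)*(b)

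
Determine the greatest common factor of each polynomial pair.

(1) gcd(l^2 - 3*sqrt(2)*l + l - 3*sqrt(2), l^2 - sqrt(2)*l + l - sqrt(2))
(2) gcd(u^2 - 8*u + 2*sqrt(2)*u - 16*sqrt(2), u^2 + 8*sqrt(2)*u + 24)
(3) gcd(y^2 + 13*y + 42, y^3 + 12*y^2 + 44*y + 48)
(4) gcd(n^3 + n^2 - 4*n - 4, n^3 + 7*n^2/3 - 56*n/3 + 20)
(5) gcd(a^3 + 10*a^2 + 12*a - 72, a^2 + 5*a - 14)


(1) = gcd((l + 1)*(l - 3*sqrt(2)), (l + 1)*(l - sqrt(2))) = l + 1
(2) = gcd((u - 8)*(u + 2*sqrt(2)), (u + 2*sqrt(2))*(u + 6*sqrt(2))) = u + 2*sqrt(2)
(3) = y + 6
(4) = n - 2
(5) = gcd((a - 2)*(a + 6)^2, (a - 2)*(a + 7)) = a - 2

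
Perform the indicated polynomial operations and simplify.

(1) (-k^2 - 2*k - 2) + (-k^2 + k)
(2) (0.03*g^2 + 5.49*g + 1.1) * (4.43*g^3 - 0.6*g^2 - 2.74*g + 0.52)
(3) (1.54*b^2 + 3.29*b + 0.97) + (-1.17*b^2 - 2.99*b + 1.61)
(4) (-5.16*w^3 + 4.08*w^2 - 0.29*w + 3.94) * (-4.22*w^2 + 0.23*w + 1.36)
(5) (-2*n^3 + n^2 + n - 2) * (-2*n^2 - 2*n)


(1) = -2*k^2 - k - 2
(2) = 0.1329*g^5 + 24.3027*g^4 + 1.4968*g^3 - 15.687*g^2 - 0.1592*g + 0.572
(3) = 0.37*b^2 + 0.3*b + 2.58
(4) = 21.7752*w^5 - 18.4044*w^4 - 4.8554*w^3 - 11.1447*w^2 + 0.5118*w + 5.3584
(5) = 4*n^5 + 2*n^4 - 4*n^3 + 2*n^2 + 4*n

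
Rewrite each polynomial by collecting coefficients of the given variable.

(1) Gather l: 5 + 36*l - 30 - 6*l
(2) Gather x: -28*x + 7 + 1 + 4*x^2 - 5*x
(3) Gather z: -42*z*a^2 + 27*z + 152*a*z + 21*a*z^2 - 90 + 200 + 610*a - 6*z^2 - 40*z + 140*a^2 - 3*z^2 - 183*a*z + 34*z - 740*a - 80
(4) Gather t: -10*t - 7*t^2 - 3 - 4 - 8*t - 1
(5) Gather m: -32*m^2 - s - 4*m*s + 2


(1) = 30*l - 25
(2) = 4*x^2 - 33*x + 8
(3) = 140*a^2 - 130*a + z^2*(21*a - 9) + z*(-42*a^2 - 31*a + 21) + 30
(4) = -7*t^2 - 18*t - 8
(5) = -32*m^2 - 4*m*s - s + 2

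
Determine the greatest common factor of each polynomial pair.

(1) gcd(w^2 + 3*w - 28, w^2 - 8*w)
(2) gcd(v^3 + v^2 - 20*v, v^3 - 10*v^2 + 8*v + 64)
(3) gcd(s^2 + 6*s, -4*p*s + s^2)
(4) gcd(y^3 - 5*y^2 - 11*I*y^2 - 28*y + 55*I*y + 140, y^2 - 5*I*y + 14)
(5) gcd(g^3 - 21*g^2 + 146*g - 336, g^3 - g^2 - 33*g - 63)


(1) = gcd((w - 4)*(w + 7), w*(w - 8)) = 1
(2) = v - 4
(3) = gcd(s*(s + 6), s*(-4*p + s)) = s
(4) = y - 7*I
(5) = g - 7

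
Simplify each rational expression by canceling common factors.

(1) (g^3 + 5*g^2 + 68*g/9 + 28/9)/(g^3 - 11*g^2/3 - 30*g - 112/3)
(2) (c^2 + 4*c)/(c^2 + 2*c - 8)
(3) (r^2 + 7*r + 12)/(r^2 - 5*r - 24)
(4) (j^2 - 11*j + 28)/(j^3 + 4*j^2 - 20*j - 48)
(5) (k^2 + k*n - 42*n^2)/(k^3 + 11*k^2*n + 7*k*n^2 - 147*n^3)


(1) = (3*g + 2)/(3*g - 24)
(2) = c/(c - 2)
(3) = (r + 4)/(r - 8)
(4) = (j - 7)/(j^2 + 8*j + 12)
(5) = (k - 6*n)/(k^2 + 4*k*n - 21*n^2)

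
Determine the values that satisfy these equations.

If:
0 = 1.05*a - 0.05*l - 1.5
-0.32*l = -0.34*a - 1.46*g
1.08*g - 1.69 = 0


Then:
a = 1.86
g = 1.56
l = 9.12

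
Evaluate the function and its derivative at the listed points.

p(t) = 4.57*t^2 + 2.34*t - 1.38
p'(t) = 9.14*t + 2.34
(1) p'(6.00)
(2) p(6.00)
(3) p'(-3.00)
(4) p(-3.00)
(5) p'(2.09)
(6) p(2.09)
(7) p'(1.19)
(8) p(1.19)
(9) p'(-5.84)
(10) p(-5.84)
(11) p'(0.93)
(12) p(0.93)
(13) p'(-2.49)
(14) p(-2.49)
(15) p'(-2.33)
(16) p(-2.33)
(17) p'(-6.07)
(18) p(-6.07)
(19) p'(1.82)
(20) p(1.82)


(1) = 57.18
(2) = 177.18
(3) = -25.08
(4) = 32.73
(5) = 21.44
(6) = 23.47
(7) = 13.22
(8) = 7.88
(9) = -51.04
(10) = 140.82
(11) = 10.84
(12) = 4.75
(13) = -20.42
(14) = 21.13
(15) = -18.96
(16) = 17.98
(17) = -53.14
(18) = 152.80
(19) = 18.97
(20) = 18.02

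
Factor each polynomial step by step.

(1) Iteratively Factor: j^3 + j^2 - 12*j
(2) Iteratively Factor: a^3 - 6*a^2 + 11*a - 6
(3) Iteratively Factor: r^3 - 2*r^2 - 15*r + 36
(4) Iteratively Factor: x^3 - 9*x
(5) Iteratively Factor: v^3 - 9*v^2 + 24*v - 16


(1) = (j + 4)*(j^2 - 3*j) = (j - 3)*(j + 4)*(j)
(2) = (a - 1)*(a^2 - 5*a + 6) = (a - 2)*(a - 1)*(a - 3)
(3) = (r + 4)*(r^2 - 6*r + 9) = (r - 3)*(r + 4)*(r - 3)
(4) = (x - 3)*(x^2 + 3*x) = x*(x - 3)*(x + 3)
(5) = (v - 1)*(v^2 - 8*v + 16) = (v - 4)*(v - 1)*(v - 4)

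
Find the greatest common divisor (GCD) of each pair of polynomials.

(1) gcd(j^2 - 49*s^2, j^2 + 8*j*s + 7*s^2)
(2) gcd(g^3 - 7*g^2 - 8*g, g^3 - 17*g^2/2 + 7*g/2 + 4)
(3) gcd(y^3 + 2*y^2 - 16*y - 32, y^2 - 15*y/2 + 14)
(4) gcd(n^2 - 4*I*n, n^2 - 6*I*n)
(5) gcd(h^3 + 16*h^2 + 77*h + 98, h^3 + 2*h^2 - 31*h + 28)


(1) = gcd((j - 7*s)*(j + 7*s), (j + s)*(j + 7*s)) = j + 7*s
(2) = g - 8
(3) = gcd((y - 4)*(y + 2)*(y + 4), (y - 4)*(y - 7/2)) = y - 4
(4) = gcd(n*(n - 4*I), n*(n - 6*I)) = n
(5) = h + 7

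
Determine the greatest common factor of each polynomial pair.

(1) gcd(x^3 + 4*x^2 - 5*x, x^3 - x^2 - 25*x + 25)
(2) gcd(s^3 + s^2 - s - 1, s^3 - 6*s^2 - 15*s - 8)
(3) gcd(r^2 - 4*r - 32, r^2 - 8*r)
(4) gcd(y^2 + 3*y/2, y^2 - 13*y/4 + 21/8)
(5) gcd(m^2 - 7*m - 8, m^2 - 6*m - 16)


(1) = gcd(x*(x - 1)*(x + 5), (x - 5)*(x - 1)*(x + 5)) = x^2 + 4*x - 5
(2) = gcd((s - 1)*(s + 1)^2, (s - 8)*(s + 1)^2) = s^2 + 2*s + 1
(3) = r - 8
(4) = 1
(5) = m - 8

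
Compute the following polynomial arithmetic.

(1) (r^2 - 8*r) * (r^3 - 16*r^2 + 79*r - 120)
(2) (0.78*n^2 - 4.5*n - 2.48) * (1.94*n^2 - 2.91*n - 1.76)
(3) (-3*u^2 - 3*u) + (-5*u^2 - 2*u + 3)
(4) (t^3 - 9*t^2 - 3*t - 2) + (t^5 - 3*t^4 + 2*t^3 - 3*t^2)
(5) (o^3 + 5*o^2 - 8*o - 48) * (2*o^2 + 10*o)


(1) = r^5 - 24*r^4 + 207*r^3 - 752*r^2 + 960*r
(2) = 1.5132*n^4 - 10.9998*n^3 + 6.911*n^2 + 15.1368*n + 4.3648
(3) = -8*u^2 - 5*u + 3
(4) = t^5 - 3*t^4 + 3*t^3 - 12*t^2 - 3*t - 2
(5) = 2*o^5 + 20*o^4 + 34*o^3 - 176*o^2 - 480*o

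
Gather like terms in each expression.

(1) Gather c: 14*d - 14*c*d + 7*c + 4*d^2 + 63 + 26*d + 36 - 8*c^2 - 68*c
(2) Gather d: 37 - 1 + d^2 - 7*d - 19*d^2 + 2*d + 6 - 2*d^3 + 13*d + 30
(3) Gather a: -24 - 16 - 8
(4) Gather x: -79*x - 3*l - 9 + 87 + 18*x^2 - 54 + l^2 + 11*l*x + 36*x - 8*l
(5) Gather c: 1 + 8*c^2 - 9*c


(1) = -8*c^2 + c*(-14*d - 61) + 4*d^2 + 40*d + 99
(2) = -2*d^3 - 18*d^2 + 8*d + 72
(3) = -48
(4) = l^2 - 11*l + 18*x^2 + x*(11*l - 43) + 24
(5) = 8*c^2 - 9*c + 1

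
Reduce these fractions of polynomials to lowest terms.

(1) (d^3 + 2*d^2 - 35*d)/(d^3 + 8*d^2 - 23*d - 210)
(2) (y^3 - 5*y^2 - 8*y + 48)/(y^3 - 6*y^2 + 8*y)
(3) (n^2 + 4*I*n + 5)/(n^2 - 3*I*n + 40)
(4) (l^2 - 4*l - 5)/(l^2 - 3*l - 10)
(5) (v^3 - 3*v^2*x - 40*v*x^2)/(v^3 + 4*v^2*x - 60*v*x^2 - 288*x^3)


(1) = d/(d + 6)
(2) = (y^2 - y - 12)/(y^2 - 2*y)
(3) = (n - I)/(n - 8*I)
(4) = (l + 1)/(l + 2)
(5) = (v^2 + 5*v*x)/(v^2 + 12*v*x + 36*x^2)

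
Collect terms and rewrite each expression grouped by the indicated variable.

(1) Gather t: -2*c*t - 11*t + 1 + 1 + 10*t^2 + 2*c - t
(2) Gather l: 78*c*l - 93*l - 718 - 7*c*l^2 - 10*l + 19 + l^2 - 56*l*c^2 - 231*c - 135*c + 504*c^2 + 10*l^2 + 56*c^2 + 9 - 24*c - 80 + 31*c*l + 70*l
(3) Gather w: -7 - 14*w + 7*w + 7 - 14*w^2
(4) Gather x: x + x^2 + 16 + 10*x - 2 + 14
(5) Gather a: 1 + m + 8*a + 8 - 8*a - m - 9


(1) = 2*c + 10*t^2 + t*(-2*c - 12) + 2
(2) = 560*c^2 - 390*c + l^2*(11 - 7*c) + l*(-56*c^2 + 109*c - 33) - 770
(3) = -14*w^2 - 7*w
(4) = x^2 + 11*x + 28
(5) = 0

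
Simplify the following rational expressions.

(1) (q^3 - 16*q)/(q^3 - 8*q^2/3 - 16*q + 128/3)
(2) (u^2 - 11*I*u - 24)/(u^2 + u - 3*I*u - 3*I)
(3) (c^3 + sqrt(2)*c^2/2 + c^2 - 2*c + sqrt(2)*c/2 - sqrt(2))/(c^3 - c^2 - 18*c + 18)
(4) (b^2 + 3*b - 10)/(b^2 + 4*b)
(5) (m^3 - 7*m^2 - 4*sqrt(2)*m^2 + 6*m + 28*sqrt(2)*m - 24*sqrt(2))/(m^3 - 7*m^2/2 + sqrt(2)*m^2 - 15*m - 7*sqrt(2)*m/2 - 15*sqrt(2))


(1) = 3*q/(3*q - 8)
(2) = (u - 8*I)/(u + 1)
(3) = (2*c^2 + c*(sqrt(2) + 4) + 2*sqrt(2))/(2*c^2 - 36)
(4) = (b^2 + 3*b - 10)/(b^2 + 4*b)
(5) = (2*m^2 + m*(-8*sqrt(2) - 2) + 8*sqrt(2))/(2*m^2 + m*(2*sqrt(2) + 5) + 5*sqrt(2))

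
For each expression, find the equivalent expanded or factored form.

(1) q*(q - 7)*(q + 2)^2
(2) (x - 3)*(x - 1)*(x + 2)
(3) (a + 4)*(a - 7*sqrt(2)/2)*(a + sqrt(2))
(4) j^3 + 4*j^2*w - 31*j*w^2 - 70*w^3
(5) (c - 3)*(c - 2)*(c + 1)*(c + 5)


(1) = q^4 - 3*q^3 - 24*q^2 - 28*q
(2) = x^3 - 2*x^2 - 5*x + 6
(3) = a^3 - 5*sqrt(2)*a^2/2 + 4*a^2 - 10*sqrt(2)*a - 7*a - 28
(4) = (j - 5*w)*(j + 2*w)*(j + 7*w)
(5) = c^4 + c^3 - 19*c^2 + 11*c + 30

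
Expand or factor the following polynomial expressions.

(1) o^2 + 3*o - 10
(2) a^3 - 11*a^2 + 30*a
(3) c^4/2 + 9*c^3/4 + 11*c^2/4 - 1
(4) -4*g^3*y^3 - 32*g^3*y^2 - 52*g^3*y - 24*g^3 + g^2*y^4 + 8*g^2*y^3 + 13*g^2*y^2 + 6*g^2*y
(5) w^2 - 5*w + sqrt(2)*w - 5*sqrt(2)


(1) = (o - 2)*(o + 5)
(2) = a*(a - 6)*(a - 5)
(3) = (c/2 + 1)*(c - 1/2)*(c + 1)*(c + 2)
(4) = (-4*g + y)*(y + 6)*(g*y + g)^2
(5) = (w - 5)*(w + sqrt(2))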